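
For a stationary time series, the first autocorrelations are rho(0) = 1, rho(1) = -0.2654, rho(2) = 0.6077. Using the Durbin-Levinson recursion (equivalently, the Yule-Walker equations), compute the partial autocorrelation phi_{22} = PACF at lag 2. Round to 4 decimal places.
\phi_{22} = 0.5780

The PACF at lag k is phi_{kk}, the last component of the solution
to the Yule-Walker system G_k phi = r_k where
  (G_k)_{ij} = rho(|i - j|), (r_k)_i = rho(i), i,j = 1..k.
Equivalently, Durbin-Levinson gives phi_{kk} iteratively:
  phi_{11} = rho(1)
  phi_{kk} = [rho(k) - sum_{j=1..k-1} phi_{k-1,j} rho(k-j)]
            / [1 - sum_{j=1..k-1} phi_{k-1,j} rho(j)],
  phi_{k,j} = phi_{k-1,j} - phi_{kk} phi_{k-1,k-j},  j = 1..k-1.
Step k = 1:
  phi_11 = rho(1) = -0.2654.
Step k = 2:
  phi_22 = [rho(2) - phi_11 rho(1)] / [1 - phi_11 rho(1)] = [0.6077 - (-0.2654)(-0.2654)] / [1 - (-0.2654)(-0.2654)]
         = 0.53726284 / 0.92956284 = 0.578.
Therefore phi_{22} = 0.5780.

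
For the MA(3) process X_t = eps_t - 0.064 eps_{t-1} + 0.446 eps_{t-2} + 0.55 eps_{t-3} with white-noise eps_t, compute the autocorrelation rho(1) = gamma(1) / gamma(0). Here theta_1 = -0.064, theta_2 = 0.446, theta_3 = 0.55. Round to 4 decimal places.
\rho(1) = 0.1015

For an MA(q) process with theta_0 = 1, the autocovariance is
  gamma(k) = sigma^2 * sum_{i=0..q-k} theta_i * theta_{i+k},
and rho(k) = gamma(k) / gamma(0). Sigma^2 cancels.
  numerator   = (1)*(-0.064) + (-0.064)*(0.446) + (0.446)*(0.55) = 0.152756.
  denominator = (1)^2 + (-0.064)^2 + (0.446)^2 + (0.55)^2 = 1.505512.
  rho(1) = 0.152756 / 1.505512 = 0.1015.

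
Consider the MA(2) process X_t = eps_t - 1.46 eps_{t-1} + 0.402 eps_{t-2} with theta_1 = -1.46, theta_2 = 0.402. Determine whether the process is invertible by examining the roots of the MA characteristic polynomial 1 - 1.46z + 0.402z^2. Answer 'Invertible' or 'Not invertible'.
\text{Not invertible}

The MA(q) characteristic polynomial is P(z) = 1 - 1.46z + 0.402z^2.
Invertibility requires all roots to lie outside the unit circle, i.e. |z| > 1 for every root.
Set 1 + (-1.46) z + (0.402) z^2 = 0, i.e. a z^2 + b z + c = 0 with a = 0.402, b = -1.46, c = 1.
Discriminant D = b^2 - 4ac = (-1.46)^2 - 4*(0.402)*1 = 2.1316 - (1.608) = 0.5236.
D >= 0, so the roots are real: z = (-b +/- sqrt(D)) / (2a) = (1.46 +/- 0.723602) / (0.804).
  z_1 = (1.46 + 0.723602) / (0.804) = 2.7159,   |z_1| = 2.7159.
  z_2 = (1.46 - 0.723602) / (0.804) = 0.9159,   |z_2| = 0.9159.
Moduli of all roots: 2.7159, 0.9159.
All moduli strictly greater than 1? No.
Verdict: Not invertible.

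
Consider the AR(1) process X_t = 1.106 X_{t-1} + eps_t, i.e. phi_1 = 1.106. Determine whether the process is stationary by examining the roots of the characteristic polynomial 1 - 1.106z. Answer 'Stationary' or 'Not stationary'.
\text{Not stationary}

The AR(p) characteristic polynomial is P(z) = 1 - 1.106z.
Stationarity requires all roots to lie outside the unit circle, i.e. |z| > 1 for every root.
This is linear in z: 1 + (-1.106) z = 0  =>  z = -1/(-1.106) = 0.904159,  |z| = 0.904159.
Moduli of all roots: 0.9042.
All moduli strictly greater than 1? No.
Verdict: Not stationary.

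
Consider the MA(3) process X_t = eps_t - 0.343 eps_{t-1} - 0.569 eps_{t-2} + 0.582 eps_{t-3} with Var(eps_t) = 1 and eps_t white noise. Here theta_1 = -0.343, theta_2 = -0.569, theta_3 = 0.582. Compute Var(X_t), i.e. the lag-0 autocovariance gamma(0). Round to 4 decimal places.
\gamma(0) = 1.7801

For an MA(q) process X_t = eps_t + sum_i theta_i eps_{t-i} with
Var(eps_t) = sigma^2, the variance is
  gamma(0) = sigma^2 * (1 + sum_i theta_i^2).
  sum_i theta_i^2 = (-0.343)^2 + (-0.569)^2 + (0.582)^2 = 0.117649 + 0.323761 + 0.338724 = 0.780134.
  gamma(0) = 1 * (1 + 0.780134) = 1 * 1.780134 = 1.780134, which rounds to 1.7801.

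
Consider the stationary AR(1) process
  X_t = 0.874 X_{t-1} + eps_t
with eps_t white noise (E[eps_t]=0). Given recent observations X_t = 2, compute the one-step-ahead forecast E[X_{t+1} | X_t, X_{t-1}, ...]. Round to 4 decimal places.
E[X_{t+1} \mid \mathcal F_t] = 1.7480

For an AR(p) model X_t = c + sum_i phi_i X_{t-i} + eps_t, the
one-step-ahead conditional mean is
  E[X_{t+1} | X_t, ...] = c + sum_i phi_i X_{t+1-i}.
Substitute known values:
  E[X_{t+1} | ...] = (0.874) * (2)
                   = 1.7480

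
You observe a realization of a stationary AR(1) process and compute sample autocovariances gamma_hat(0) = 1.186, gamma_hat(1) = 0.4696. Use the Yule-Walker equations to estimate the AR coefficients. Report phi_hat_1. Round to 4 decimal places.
\hat\phi_{1} = 0.3960

The Yule-Walker equations for an AR(p) process read, in matrix form,
  Gamma_p phi = r_p,   with   (Gamma_p)_{ij} = gamma(|i - j|),
                       (r_p)_i = gamma(i),   i,j = 1..p.
Substitute the sample gammas (Toeplitz matrix and right-hand side of size 1):
  Gamma_p = [[1.186]]
  r_p     = [0.4696]
With p = 1 this is the single equation gamma(0) phi_1 = gamma(1):
  phi_hat_1 = gamma(1) / gamma(0) = 0.4696 / 1.186 = 0.3960.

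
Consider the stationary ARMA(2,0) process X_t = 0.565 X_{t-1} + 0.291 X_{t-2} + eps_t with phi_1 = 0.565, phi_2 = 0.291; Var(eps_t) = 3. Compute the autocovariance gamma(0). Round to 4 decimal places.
\gamma(0) = 8.9807

Multiply the model equation by X_{t-k} and take expectations. With theta_0 = psi_0 = 1 and psi_j the MA(infinity) weights, this gives
  gamma(k) - sum_i phi_i gamma(k-i) = c_k,
  c_k = sigma^2 * sum_{j=k..q} theta_j psi_{j-k}   (c_k = 0 for k > q),
using gamma(-m) = gamma(m).
Pure AR (q = 0): c_0 = sigma^2 = 3, c_k = 0 for k >= 1.
Equations for k = 0, 1, 2 (AR order 2, c_2 = 0):
  (E0) gamma(0) = phi_1 gamma(1) + phi_2 gamma(2) + c_0
  (E1) gamma(1) = phi_1 gamma(0) + phi_2 gamma(1) + c_1
  (E2) gamma(2) = phi_1 gamma(1) + phi_2 gamma(0)
From (E1): gamma(1) = A gamma(0) + B with
  A = phi_1 / (1 - phi_2) = 0.565 / 0.709 = 0.796897,   B = c_1 / (1 - phi_2) = 0 / 0.709 = 0.
Insert (E2) into (E0): gamma(0) (1 - phi_2^2) = phi_1 (1 + phi_2) gamma(1) + c_0.
  phi_1 (1 + phi_2) = (0.565)(1.291) = 0.729415,   1 - phi_2^2 = 0.915319.
Replace gamma(1) by A gamma(0) + B and collect gamma(0):
  gamma(0) [0.915319 - (0.729415)(0.796897)] = c_0 = 3
  gamma(0) * 0.33405 = 3
  gamma(0) = 3 / 0.33405 = 8.980682.
Therefore gamma(0) = 8.9807 (to 4 decimal places).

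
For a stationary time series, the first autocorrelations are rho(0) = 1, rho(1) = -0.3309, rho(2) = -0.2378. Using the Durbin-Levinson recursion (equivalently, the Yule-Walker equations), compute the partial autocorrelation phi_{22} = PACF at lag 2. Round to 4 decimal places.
\phi_{22} = -0.3900

The PACF at lag k is phi_{kk}, the last component of the solution
to the Yule-Walker system G_k phi = r_k where
  (G_k)_{ij} = rho(|i - j|), (r_k)_i = rho(i), i,j = 1..k.
Equivalently, Durbin-Levinson gives phi_{kk} iteratively:
  phi_{11} = rho(1)
  phi_{kk} = [rho(k) - sum_{j=1..k-1} phi_{k-1,j} rho(k-j)]
            / [1 - sum_{j=1..k-1} phi_{k-1,j} rho(j)],
  phi_{k,j} = phi_{k-1,j} - phi_{kk} phi_{k-1,k-j},  j = 1..k-1.
Step k = 1:
  phi_11 = rho(1) = -0.3309.
Step k = 2:
  phi_22 = [rho(2) - phi_11 rho(1)] / [1 - phi_11 rho(1)] = [-0.2378 - (-0.3309)(-0.3309)] / [1 - (-0.3309)(-0.3309)]
         = -0.34729481 / 0.89050519 = -0.39.
Therefore phi_{22} = -0.3900.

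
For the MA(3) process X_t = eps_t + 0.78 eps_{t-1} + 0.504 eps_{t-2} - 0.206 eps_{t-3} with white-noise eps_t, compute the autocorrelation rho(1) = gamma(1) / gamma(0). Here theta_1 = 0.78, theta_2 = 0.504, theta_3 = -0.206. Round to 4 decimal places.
\rho(1) = 0.5614

For an MA(q) process with theta_0 = 1, the autocovariance is
  gamma(k) = sigma^2 * sum_{i=0..q-k} theta_i * theta_{i+k},
and rho(k) = gamma(k) / gamma(0). Sigma^2 cancels.
  numerator   = (1)*(0.78) + (0.78)*(0.504) + (0.504)*(-0.206) = 1.069296.
  denominator = (1)^2 + (0.78)^2 + (0.504)^2 + (-0.206)^2 = 1.904852.
  rho(1) = 1.069296 / 1.904852 = 0.5614.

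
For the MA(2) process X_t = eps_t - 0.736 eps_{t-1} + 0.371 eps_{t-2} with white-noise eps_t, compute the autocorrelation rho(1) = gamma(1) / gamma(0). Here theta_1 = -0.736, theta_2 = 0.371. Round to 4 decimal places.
\rho(1) = -0.6009

For an MA(q) process with theta_0 = 1, the autocovariance is
  gamma(k) = sigma^2 * sum_{i=0..q-k} theta_i * theta_{i+k},
and rho(k) = gamma(k) / gamma(0). Sigma^2 cancels.
  numerator   = (1)*(-0.736) + (-0.736)*(0.371) = -1.009056.
  denominator = (1)^2 + (-0.736)^2 + (0.371)^2 = 1.679337.
  rho(1) = -1.009056 / 1.679337 = -0.6009.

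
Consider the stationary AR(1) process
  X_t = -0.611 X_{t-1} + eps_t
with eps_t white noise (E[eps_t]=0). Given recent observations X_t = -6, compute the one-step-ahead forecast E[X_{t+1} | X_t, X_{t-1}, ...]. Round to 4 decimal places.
E[X_{t+1} \mid \mathcal F_t] = 3.6660

For an AR(p) model X_t = c + sum_i phi_i X_{t-i} + eps_t, the
one-step-ahead conditional mean is
  E[X_{t+1} | X_t, ...] = c + sum_i phi_i X_{t+1-i}.
Substitute known values:
  E[X_{t+1} | ...] = (-0.611) * (-6)
                   = 3.6660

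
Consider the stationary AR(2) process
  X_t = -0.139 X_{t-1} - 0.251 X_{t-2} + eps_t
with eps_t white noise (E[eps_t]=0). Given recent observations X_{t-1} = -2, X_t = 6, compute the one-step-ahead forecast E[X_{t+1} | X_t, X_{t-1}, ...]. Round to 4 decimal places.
E[X_{t+1} \mid \mathcal F_t] = -0.3320

For an AR(p) model X_t = c + sum_i phi_i X_{t-i} + eps_t, the
one-step-ahead conditional mean is
  E[X_{t+1} | X_t, ...] = c + sum_i phi_i X_{t+1-i}.
Substitute known values:
  E[X_{t+1} | ...] = (-0.139) * (6) + (-0.251) * (-2)
                   = -0.3320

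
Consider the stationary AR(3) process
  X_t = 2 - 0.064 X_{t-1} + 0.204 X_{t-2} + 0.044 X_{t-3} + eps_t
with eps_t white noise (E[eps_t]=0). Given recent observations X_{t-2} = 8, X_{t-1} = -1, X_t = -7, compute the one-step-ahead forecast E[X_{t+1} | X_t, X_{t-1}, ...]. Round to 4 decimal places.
E[X_{t+1} \mid \mathcal F_t] = 2.5960

For an AR(p) model X_t = c + sum_i phi_i X_{t-i} + eps_t, the
one-step-ahead conditional mean is
  E[X_{t+1} | X_t, ...] = c + sum_i phi_i X_{t+1-i}.
Substitute known values:
  E[X_{t+1} | ...] = 2 + (-0.064) * (-7) + (0.204) * (-1) + (0.044) * (8)
                   = 2.5960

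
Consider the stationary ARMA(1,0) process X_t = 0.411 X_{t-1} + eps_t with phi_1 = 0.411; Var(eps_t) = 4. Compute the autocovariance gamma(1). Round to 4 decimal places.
\gamma(1) = 1.9782

Multiply the model equation by X_{t-k} and take expectations. With theta_0 = psi_0 = 1 and psi_j the MA(infinity) weights, this gives
  gamma(k) - sum_i phi_i gamma(k-i) = c_k,
  c_k = sigma^2 * sum_{j=k..q} theta_j psi_{j-k}   (c_k = 0 for k > q),
using gamma(-m) = gamma(m).
Pure AR (q = 0): c_0 = sigma^2 = 4, c_k = 0 for k >= 1.
Equations for k = 0 and k = 1 (AR order 1):
  gamma(0) = phi_1 gamma(1) + c_0
  gamma(1) = phi_1 gamma(0) + c_1
Substituting the second into the first: gamma(0) (1 - phi_1^2) = c_0 + phi_1 c_1, so
  gamma(0) = c_0 / (1 - phi_1^2) = 4 / (1 - (0.411)^2) = 4 / 0.831079 = 4.81302.
  gamma(1) = phi_1 gamma(0) = (0.411)(4.81302) = 1.978151.
Therefore gamma(1) = 1.9782 (to 4 decimal places).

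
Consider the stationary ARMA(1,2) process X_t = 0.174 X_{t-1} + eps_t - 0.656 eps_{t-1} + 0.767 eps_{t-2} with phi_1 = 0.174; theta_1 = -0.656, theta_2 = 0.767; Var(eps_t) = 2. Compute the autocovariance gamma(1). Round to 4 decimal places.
\gamma(1) = -1.4551

Multiply the model equation by X_{t-k} and take expectations. With theta_0 = psi_0 = 1 and psi_j the MA(infinity) weights, this gives
  gamma(k) - sum_i phi_i gamma(k-i) = c_k,
  c_k = sigma^2 * sum_{j=k..q} theta_j psi_{j-k}   (c_k = 0 for k > q),
using gamma(-m) = gamma(m).
psi-weights needed (psi_j = theta_j + sum_i phi_i psi_{j-i}):
  psi_1 = theta_1 + phi_1 = -0.656 + (0.174) = -0.482
  psi_2 = theta_2 + phi_1 psi_1 = 0.767 + (0.174)(-0.482) = 0.683132
Right-hand sides:
  c_0 = sigma^2 (1 + theta_1 psi_1 + theta_2 psi_2) = 2 * (1 + (-0.656)(-0.482) + (0.767)(0.683132)) = 2 * 1.840154 = 3.680308
  c_1 = sigma^2 (theta_1 + theta_2 psi_1) = 2 * (-0.656 + (0.767)(-0.482)) = -2.051388
  c_2 = sigma^2 theta_2 = 2 * (0.767) = 1.534
Equations for k = 0 and k = 1 (AR order 1):
  gamma(0) = phi_1 gamma(1) + c_0
  gamma(1) = phi_1 gamma(0) + c_1
Substituting the second into the first: gamma(0) (1 - phi_1^2) = c_0 + phi_1 c_1, so
  gamma(0) = (c_0 + phi_1 c_1) / (1 - phi_1^2) = (3.680308 + (0.174)(-2.051388)) / (1 - (0.174)^2) = 3.323367 / 0.969724 = 3.427127.
  gamma(1) = phi_1 gamma(0) + c_1 = (0.174)(3.427127) + (-2.051388) = -1.455068.
Therefore gamma(1) = -1.4551 (to 4 decimal places).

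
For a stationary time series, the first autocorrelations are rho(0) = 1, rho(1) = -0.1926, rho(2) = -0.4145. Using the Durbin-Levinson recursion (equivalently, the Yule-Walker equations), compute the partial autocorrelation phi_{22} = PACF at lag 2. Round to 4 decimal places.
\phi_{22} = -0.4690

The PACF at lag k is phi_{kk}, the last component of the solution
to the Yule-Walker system G_k phi = r_k where
  (G_k)_{ij} = rho(|i - j|), (r_k)_i = rho(i), i,j = 1..k.
Equivalently, Durbin-Levinson gives phi_{kk} iteratively:
  phi_{11} = rho(1)
  phi_{kk} = [rho(k) - sum_{j=1..k-1} phi_{k-1,j} rho(k-j)]
            / [1 - sum_{j=1..k-1} phi_{k-1,j} rho(j)],
  phi_{k,j} = phi_{k-1,j} - phi_{kk} phi_{k-1,k-j},  j = 1..k-1.
Step k = 1:
  phi_11 = rho(1) = -0.1926.
Step k = 2:
  phi_22 = [rho(2) - phi_11 rho(1)] / [1 - phi_11 rho(1)] = [-0.4145 - (-0.1926)(-0.1926)] / [1 - (-0.1926)(-0.1926)]
         = -0.45159476 / 0.96290524 = -0.469.
Therefore phi_{22} = -0.4690.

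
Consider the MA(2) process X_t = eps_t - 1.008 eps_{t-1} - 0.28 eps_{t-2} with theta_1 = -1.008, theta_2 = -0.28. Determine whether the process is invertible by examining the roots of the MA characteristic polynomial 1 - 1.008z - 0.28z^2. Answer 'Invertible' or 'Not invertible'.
\text{Not invertible}

The MA(q) characteristic polynomial is P(z) = 1 - 1.008z - 0.28z^2.
Invertibility requires all roots to lie outside the unit circle, i.e. |z| > 1 for every root.
Set 1 + (-1.008) z + (-0.28) z^2 = 0, i.e. a z^2 + b z + c = 0 with a = -0.28, b = -1.008, c = 1.
Discriminant D = b^2 - 4ac = (-1.008)^2 - 4*(-0.28)*1 = 1.016064 - (-1.12) = 2.136064.
D >= 0, so the roots are real: z = (-b +/- sqrt(D)) / (2a) = (1.008 +/- 1.461528) / (-0.56).
  z_1 = (1.008 + 1.461528) / (-0.56) = -4.4099,   |z_1| = 4.4099.
  z_2 = (1.008 - 1.461528) / (-0.56) = 0.8099,   |z_2| = 0.8099.
Moduli of all roots: 4.4099, 0.8099.
All moduli strictly greater than 1? No.
Verdict: Not invertible.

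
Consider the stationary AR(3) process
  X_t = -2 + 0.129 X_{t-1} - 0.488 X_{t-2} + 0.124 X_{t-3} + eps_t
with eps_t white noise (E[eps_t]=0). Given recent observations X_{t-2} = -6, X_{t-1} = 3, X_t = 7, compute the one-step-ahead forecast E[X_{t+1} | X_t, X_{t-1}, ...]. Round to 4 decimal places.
E[X_{t+1} \mid \mathcal F_t] = -3.3050

For an AR(p) model X_t = c + sum_i phi_i X_{t-i} + eps_t, the
one-step-ahead conditional mean is
  E[X_{t+1} | X_t, ...] = c + sum_i phi_i X_{t+1-i}.
Substitute known values:
  E[X_{t+1} | ...] = -2 + (0.129) * (7) + (-0.488) * (3) + (0.124) * (-6)
                   = -3.3050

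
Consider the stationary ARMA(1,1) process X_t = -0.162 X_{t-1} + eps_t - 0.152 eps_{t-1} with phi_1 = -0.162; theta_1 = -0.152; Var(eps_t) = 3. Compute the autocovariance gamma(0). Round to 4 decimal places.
\gamma(0) = 3.3038

Multiply the model equation by X_{t-k} and take expectations. With theta_0 = psi_0 = 1 and psi_j the MA(infinity) weights, this gives
  gamma(k) - sum_i phi_i gamma(k-i) = c_k,
  c_k = sigma^2 * sum_{j=k..q} theta_j psi_{j-k}   (c_k = 0 for k > q),
using gamma(-m) = gamma(m).
psi-weights needed (psi_j = theta_j + sum_i phi_i psi_{j-i}):
  psi_1 = theta_1 + phi_1 = -0.152 + (-0.162) = -0.314
Right-hand sides:
  c_0 = sigma^2 (1 + theta_1 psi_1) = 3 * (1 + (-0.152)(-0.314)) = 3 * 1.047728 = 3.143184
  c_1 = sigma^2 theta_1 = 3 * (-0.152) = -0.456
  c_2 = 0
Equations for k = 0 and k = 1 (AR order 1):
  gamma(0) = phi_1 gamma(1) + c_0
  gamma(1) = phi_1 gamma(0) + c_1
Substituting the second into the first: gamma(0) (1 - phi_1^2) = c_0 + phi_1 c_1, so
  gamma(0) = (c_0 + phi_1 c_1) / (1 - phi_1^2) = (3.143184 + (-0.162)(-0.456)) / (1 - (-0.162)^2) = 3.217056 / 0.973756 = 3.30376.
Therefore gamma(0) = 3.3038 (to 4 decimal places).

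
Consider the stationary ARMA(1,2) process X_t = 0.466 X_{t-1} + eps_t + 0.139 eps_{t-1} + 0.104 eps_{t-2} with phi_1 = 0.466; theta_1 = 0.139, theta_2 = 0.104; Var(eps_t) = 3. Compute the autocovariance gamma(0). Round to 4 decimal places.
\gamma(0) = 4.6688

Multiply the model equation by X_{t-k} and take expectations. With theta_0 = psi_0 = 1 and psi_j the MA(infinity) weights, this gives
  gamma(k) - sum_i phi_i gamma(k-i) = c_k,
  c_k = sigma^2 * sum_{j=k..q} theta_j psi_{j-k}   (c_k = 0 for k > q),
using gamma(-m) = gamma(m).
psi-weights needed (psi_j = theta_j + sum_i phi_i psi_{j-i}):
  psi_1 = theta_1 + phi_1 = 0.139 + (0.466) = 0.605
  psi_2 = theta_2 + phi_1 psi_1 = 0.104 + (0.466)(0.605) = 0.38593
Right-hand sides:
  c_0 = sigma^2 (1 + theta_1 psi_1 + theta_2 psi_2) = 3 * (1 + (0.139)(0.605) + (0.104)(0.38593)) = 3 * 1.124232 = 3.372695
  c_1 = sigma^2 (theta_1 + theta_2 psi_1) = 3 * (0.139 + (0.104)(0.605)) = 0.60576
  c_2 = sigma^2 theta_2 = 3 * (0.104) = 0.312
Equations for k = 0 and k = 1 (AR order 1):
  gamma(0) = phi_1 gamma(1) + c_0
  gamma(1) = phi_1 gamma(0) + c_1
Substituting the second into the first: gamma(0) (1 - phi_1^2) = c_0 + phi_1 c_1, so
  gamma(0) = (c_0 + phi_1 c_1) / (1 - phi_1^2) = (3.372695 + (0.466)(0.60576)) / (1 - (0.466)^2) = 3.654979 / 0.782844 = 4.668848.
Therefore gamma(0) = 4.6688 (to 4 decimal places).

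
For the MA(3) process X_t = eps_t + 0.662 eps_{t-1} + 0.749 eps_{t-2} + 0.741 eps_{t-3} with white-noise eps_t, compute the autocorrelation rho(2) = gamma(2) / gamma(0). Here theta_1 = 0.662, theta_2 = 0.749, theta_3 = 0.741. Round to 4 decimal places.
\rho(2) = 0.4864

For an MA(q) process with theta_0 = 1, the autocovariance is
  gamma(k) = sigma^2 * sum_{i=0..q-k} theta_i * theta_{i+k},
and rho(k) = gamma(k) / gamma(0). Sigma^2 cancels.
  numerator   = (1)*(0.749) + (0.662)*(0.741) = 1.239542.
  denominator = (1)^2 + (0.662)^2 + (0.749)^2 + (0.741)^2 = 2.548326.
  rho(2) = 1.239542 / 2.548326 = 0.4864.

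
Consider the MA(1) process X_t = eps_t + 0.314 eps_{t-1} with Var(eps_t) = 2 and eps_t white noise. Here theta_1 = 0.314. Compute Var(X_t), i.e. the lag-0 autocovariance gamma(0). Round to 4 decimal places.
\gamma(0) = 2.1972

For an MA(q) process X_t = eps_t + sum_i theta_i eps_{t-i} with
Var(eps_t) = sigma^2, the variance is
  gamma(0) = sigma^2 * (1 + sum_i theta_i^2).
  sum_i theta_i^2 = (0.314)^2 = 0.098596.
  gamma(0) = 2 * (1 + 0.098596) = 2 * 1.098596 = 2.197192, which rounds to 2.1972.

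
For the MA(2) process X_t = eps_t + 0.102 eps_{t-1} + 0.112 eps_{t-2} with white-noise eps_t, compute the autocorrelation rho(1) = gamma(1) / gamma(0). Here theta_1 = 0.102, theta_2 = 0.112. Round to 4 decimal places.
\rho(1) = 0.1109

For an MA(q) process with theta_0 = 1, the autocovariance is
  gamma(k) = sigma^2 * sum_{i=0..q-k} theta_i * theta_{i+k},
and rho(k) = gamma(k) / gamma(0). Sigma^2 cancels.
  numerator   = (1)*(0.102) + (0.102)*(0.112) = 0.113424.
  denominator = (1)^2 + (0.102)^2 + (0.112)^2 = 1.022948.
  rho(1) = 0.113424 / 1.022948 = 0.1109.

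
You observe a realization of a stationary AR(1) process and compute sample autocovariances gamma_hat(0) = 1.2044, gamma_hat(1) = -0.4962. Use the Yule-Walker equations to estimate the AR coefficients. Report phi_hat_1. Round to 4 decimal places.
\hat\phi_{1} = -0.4120

The Yule-Walker equations for an AR(p) process read, in matrix form,
  Gamma_p phi = r_p,   with   (Gamma_p)_{ij} = gamma(|i - j|),
                       (r_p)_i = gamma(i),   i,j = 1..p.
Substitute the sample gammas (Toeplitz matrix and right-hand side of size 1):
  Gamma_p = [[1.2044]]
  r_p     = [-0.4962]
With p = 1 this is the single equation gamma(0) phi_1 = gamma(1):
  phi_hat_1 = gamma(1) / gamma(0) = -0.4962 / 1.2044 = -0.4120.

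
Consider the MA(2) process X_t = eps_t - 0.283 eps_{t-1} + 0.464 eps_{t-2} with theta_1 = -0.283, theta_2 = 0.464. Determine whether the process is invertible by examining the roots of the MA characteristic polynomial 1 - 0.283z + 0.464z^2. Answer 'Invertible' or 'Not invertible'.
\text{Invertible}

The MA(q) characteristic polynomial is P(z) = 1 - 0.283z + 0.464z^2.
Invertibility requires all roots to lie outside the unit circle, i.e. |z| > 1 for every root.
Set 1 + (-0.283) z + (0.464) z^2 = 0, i.e. a z^2 + b z + c = 0 with a = 0.464, b = -0.283, c = 1.
Discriminant D = b^2 - 4ac = (-0.283)^2 - 4*(0.464)*1 = 0.080089 - (1.856) = -1.775911.
D < 0, so the roots are the complex-conjugate pair z = (-b +/- i sqrt(-D)) / (2a) = 0.305 +/- 1.436i.
For a conjugate pair |z|^2 = z * conj(z) = (product of roots) = c/a = 1/(0.464) = 2.155172, so |z| = sqrt(2.155172) = 1.4681 for both roots.
Moduli of all roots: 1.4681, 1.4681.
All moduli strictly greater than 1? Yes.
Verdict: Invertible.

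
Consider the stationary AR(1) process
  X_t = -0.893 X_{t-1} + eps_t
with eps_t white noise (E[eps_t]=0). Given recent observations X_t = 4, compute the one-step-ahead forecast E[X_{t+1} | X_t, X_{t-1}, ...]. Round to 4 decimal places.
E[X_{t+1} \mid \mathcal F_t] = -3.5720

For an AR(p) model X_t = c + sum_i phi_i X_{t-i} + eps_t, the
one-step-ahead conditional mean is
  E[X_{t+1} | X_t, ...] = c + sum_i phi_i X_{t+1-i}.
Substitute known values:
  E[X_{t+1} | ...] = (-0.893) * (4)
                   = -3.5720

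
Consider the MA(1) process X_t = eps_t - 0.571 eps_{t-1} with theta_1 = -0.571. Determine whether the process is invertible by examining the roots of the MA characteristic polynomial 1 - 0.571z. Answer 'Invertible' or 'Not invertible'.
\text{Invertible}

The MA(q) characteristic polynomial is P(z) = 1 - 0.571z.
Invertibility requires all roots to lie outside the unit circle, i.e. |z| > 1 for every root.
This is linear in z: 1 + (-0.571) z = 0  =>  z = -1/(-0.571) = 1.751313,  |z| = 1.751313.
Moduli of all roots: 1.7513.
All moduli strictly greater than 1? Yes.
Verdict: Invertible.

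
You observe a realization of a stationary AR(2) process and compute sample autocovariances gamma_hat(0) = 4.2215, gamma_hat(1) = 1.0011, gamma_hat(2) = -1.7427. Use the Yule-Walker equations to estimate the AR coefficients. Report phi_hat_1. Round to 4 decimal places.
\hat\phi_{1} = 0.3550

The Yule-Walker equations for an AR(p) process read, in matrix form,
  Gamma_p phi = r_p,   with   (Gamma_p)_{ij} = gamma(|i - j|),
                       (r_p)_i = gamma(i),   i,j = 1..p.
Substitute the sample gammas (Toeplitz matrix and right-hand side of size 2):
  Gamma_p = [[4.2215, 1.0011], [1.0011, 4.2215]]
  r_p     = [1.0011, -1.7427]
Written out:
  4.2215 phi_1 + 1.0011 phi_2 = 1.0011
  1.0011 phi_1 + 4.2215 phi_2 = -1.7427
Solve by Cramer's rule:
  det = gamma(0)^2 - gamma(1)^2 = (4.2215)^2 - (1.0011)^2 = 17.82106225 - 1.00220121 = 16.81886104
  phi_hat_1 = [gamma(1) gamma(0) - gamma(1) gamma(2)] / det = [(1.0011)(4.2215) - (1.0011)(-1.7427)] / 16.81886104 = 5.97076062 / 16.81886104 = 0.355
  phi_hat_2 = [gamma(0) gamma(2) - gamma(1)^2] / det = [(4.2215)(-1.7427) - (1.0011)^2] / 16.81886104 = -8.35900926 / 16.81886104 = -0.497
So phi_hat = [0.3550, -0.4970].
Therefore phi_hat_1 = 0.3550.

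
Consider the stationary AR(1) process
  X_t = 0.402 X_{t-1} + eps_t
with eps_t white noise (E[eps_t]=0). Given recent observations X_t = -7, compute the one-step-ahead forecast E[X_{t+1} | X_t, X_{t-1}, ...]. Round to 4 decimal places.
E[X_{t+1} \mid \mathcal F_t] = -2.8140

For an AR(p) model X_t = c + sum_i phi_i X_{t-i} + eps_t, the
one-step-ahead conditional mean is
  E[X_{t+1} | X_t, ...] = c + sum_i phi_i X_{t+1-i}.
Substitute known values:
  E[X_{t+1} | ...] = (0.402) * (-7)
                   = -2.8140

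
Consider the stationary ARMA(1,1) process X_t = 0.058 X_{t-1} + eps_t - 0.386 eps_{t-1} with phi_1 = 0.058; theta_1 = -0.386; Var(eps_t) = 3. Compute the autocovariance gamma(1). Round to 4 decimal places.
\gamma(1) = -0.9652

Multiply the model equation by X_{t-k} and take expectations. With theta_0 = psi_0 = 1 and psi_j the MA(infinity) weights, this gives
  gamma(k) - sum_i phi_i gamma(k-i) = c_k,
  c_k = sigma^2 * sum_{j=k..q} theta_j psi_{j-k}   (c_k = 0 for k > q),
using gamma(-m) = gamma(m).
psi-weights needed (psi_j = theta_j + sum_i phi_i psi_{j-i}):
  psi_1 = theta_1 + phi_1 = -0.386 + (0.058) = -0.328
Right-hand sides:
  c_0 = sigma^2 (1 + theta_1 psi_1) = 3 * (1 + (-0.386)(-0.328)) = 3 * 1.126608 = 3.379824
  c_1 = sigma^2 theta_1 = 3 * (-0.386) = -1.158
  c_2 = 0
Equations for k = 0 and k = 1 (AR order 1):
  gamma(0) = phi_1 gamma(1) + c_0
  gamma(1) = phi_1 gamma(0) + c_1
Substituting the second into the first: gamma(0) (1 - phi_1^2) = c_0 + phi_1 c_1, so
  gamma(0) = (c_0 + phi_1 c_1) / (1 - phi_1^2) = (3.379824 + (0.058)(-1.158)) / (1 - (0.058)^2) = 3.31266 / 0.996636 = 3.323841.
  gamma(1) = phi_1 gamma(0) + c_1 = (0.058)(3.323841) + (-1.158) = -0.965217.
Therefore gamma(1) = -0.9652 (to 4 decimal places).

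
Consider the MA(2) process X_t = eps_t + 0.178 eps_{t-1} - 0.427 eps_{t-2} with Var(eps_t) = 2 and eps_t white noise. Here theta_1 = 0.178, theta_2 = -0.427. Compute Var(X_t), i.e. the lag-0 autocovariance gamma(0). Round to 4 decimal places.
\gamma(0) = 2.4280

For an MA(q) process X_t = eps_t + sum_i theta_i eps_{t-i} with
Var(eps_t) = sigma^2, the variance is
  gamma(0) = sigma^2 * (1 + sum_i theta_i^2).
  sum_i theta_i^2 = (0.178)^2 + (-0.427)^2 = 0.031684 + 0.182329 = 0.214013.
  gamma(0) = 2 * (1 + 0.214013) = 2 * 1.214013 = 2.428026, which rounds to 2.4280.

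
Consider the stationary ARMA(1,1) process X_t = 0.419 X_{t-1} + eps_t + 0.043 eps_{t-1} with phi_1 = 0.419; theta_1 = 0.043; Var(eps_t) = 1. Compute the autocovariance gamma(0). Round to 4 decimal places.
\gamma(0) = 1.2589

Multiply the model equation by X_{t-k} and take expectations. With theta_0 = psi_0 = 1 and psi_j the MA(infinity) weights, this gives
  gamma(k) - sum_i phi_i gamma(k-i) = c_k,
  c_k = sigma^2 * sum_{j=k..q} theta_j psi_{j-k}   (c_k = 0 for k > q),
using gamma(-m) = gamma(m).
psi-weights needed (psi_j = theta_j + sum_i phi_i psi_{j-i}):
  psi_1 = theta_1 + phi_1 = 0.043 + (0.419) = 0.462
Right-hand sides:
  c_0 = sigma^2 (1 + theta_1 psi_1) = 1 * (1 + (0.043)(0.462)) = 1 * 1.019866 = 1.019866
  c_1 = sigma^2 theta_1 = 1 * (0.043) = 0.043
  c_2 = 0
Equations for k = 0 and k = 1 (AR order 1):
  gamma(0) = phi_1 gamma(1) + c_0
  gamma(1) = phi_1 gamma(0) + c_1
Substituting the second into the first: gamma(0) (1 - phi_1^2) = c_0 + phi_1 c_1, so
  gamma(0) = (c_0 + phi_1 c_1) / (1 - phi_1^2) = (1.019866 + (0.419)(0.043)) / (1 - (0.419)^2) = 1.037883 / 0.824439 = 1.258896.
Therefore gamma(0) = 1.2589 (to 4 decimal places).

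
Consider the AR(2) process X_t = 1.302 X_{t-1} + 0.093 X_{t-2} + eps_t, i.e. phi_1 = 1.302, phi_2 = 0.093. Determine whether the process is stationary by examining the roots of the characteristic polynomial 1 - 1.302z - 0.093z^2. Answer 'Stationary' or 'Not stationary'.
\text{Not stationary}

The AR(p) characteristic polynomial is P(z) = 1 - 1.302z - 0.093z^2.
Stationarity requires all roots to lie outside the unit circle, i.e. |z| > 1 for every root.
Set 1 + (-1.302) z + (-0.093) z^2 = 0, i.e. a z^2 + b z + c = 0 with a = -0.093, b = -1.302, c = 1.
Discriminant D = b^2 - 4ac = (-1.302)^2 - 4*(-0.093)*1 = 1.695204 - (-0.372) = 2.067204.
D >= 0, so the roots are real: z = (-b +/- sqrt(D)) / (2a) = (1.302 +/- 1.437777) / (-0.186).
  z_1 = (1.302 + 1.437777) / (-0.186) = -14.73,   |z_1| = 14.73.
  z_2 = (1.302 - 1.437777) / (-0.186) = 0.73,   |z_2| = 0.73.
Moduli of all roots: 14.7300, 0.7300.
All moduli strictly greater than 1? No.
Verdict: Not stationary.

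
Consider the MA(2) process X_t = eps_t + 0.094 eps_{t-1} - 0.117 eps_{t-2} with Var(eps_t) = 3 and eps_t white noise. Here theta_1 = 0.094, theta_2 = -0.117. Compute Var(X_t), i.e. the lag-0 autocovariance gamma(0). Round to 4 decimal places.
\gamma(0) = 3.0676

For an MA(q) process X_t = eps_t + sum_i theta_i eps_{t-i} with
Var(eps_t) = sigma^2, the variance is
  gamma(0) = sigma^2 * (1 + sum_i theta_i^2).
  sum_i theta_i^2 = (0.094)^2 + (-0.117)^2 = 0.008836 + 0.013689 = 0.022525.
  gamma(0) = 3 * (1 + 0.022525) = 3 * 1.022525 = 3.067575, which rounds to 3.0676.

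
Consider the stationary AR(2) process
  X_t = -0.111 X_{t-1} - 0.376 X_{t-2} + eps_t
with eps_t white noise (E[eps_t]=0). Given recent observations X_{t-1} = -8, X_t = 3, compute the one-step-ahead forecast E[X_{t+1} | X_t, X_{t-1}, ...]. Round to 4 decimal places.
E[X_{t+1} \mid \mathcal F_t] = 2.6750

For an AR(p) model X_t = c + sum_i phi_i X_{t-i} + eps_t, the
one-step-ahead conditional mean is
  E[X_{t+1} | X_t, ...] = c + sum_i phi_i X_{t+1-i}.
Substitute known values:
  E[X_{t+1} | ...] = (-0.111) * (3) + (-0.376) * (-8)
                   = 2.6750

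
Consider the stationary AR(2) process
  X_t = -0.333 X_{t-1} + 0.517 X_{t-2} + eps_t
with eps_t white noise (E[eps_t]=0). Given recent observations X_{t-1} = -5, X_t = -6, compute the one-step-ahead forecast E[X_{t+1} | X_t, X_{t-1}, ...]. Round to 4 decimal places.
E[X_{t+1} \mid \mathcal F_t] = -0.5870

For an AR(p) model X_t = c + sum_i phi_i X_{t-i} + eps_t, the
one-step-ahead conditional mean is
  E[X_{t+1} | X_t, ...] = c + sum_i phi_i X_{t+1-i}.
Substitute known values:
  E[X_{t+1} | ...] = (-0.333) * (-6) + (0.517) * (-5)
                   = -0.5870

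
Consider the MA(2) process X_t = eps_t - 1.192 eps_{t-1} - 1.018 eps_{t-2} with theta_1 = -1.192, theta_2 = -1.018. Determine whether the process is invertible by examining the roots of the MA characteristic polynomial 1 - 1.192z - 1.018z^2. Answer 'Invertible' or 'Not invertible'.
\text{Not invertible}

The MA(q) characteristic polynomial is P(z) = 1 - 1.192z - 1.018z^2.
Invertibility requires all roots to lie outside the unit circle, i.e. |z| > 1 for every root.
Set 1 + (-1.192) z + (-1.018) z^2 = 0, i.e. a z^2 + b z + c = 0 with a = -1.018, b = -1.192, c = 1.
Discriminant D = b^2 - 4ac = (-1.192)^2 - 4*(-1.018)*1 = 1.420864 - (-4.072) = 5.492864.
D >= 0, so the roots are real: z = (-b +/- sqrt(D)) / (2a) = (1.192 +/- 2.343686) / (-2.036).
  z_1 = (1.192 + 2.343686) / (-2.036) = -1.7366,   |z_1| = 1.7366.
  z_2 = (1.192 - 2.343686) / (-2.036) = 0.5657,   |z_2| = 0.5657.
Moduli of all roots: 1.7366, 0.5657.
All moduli strictly greater than 1? No.
Verdict: Not invertible.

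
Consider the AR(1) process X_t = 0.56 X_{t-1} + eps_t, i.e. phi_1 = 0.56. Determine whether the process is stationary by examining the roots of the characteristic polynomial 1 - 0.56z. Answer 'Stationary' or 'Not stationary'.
\text{Stationary}

The AR(p) characteristic polynomial is P(z) = 1 - 0.56z.
Stationarity requires all roots to lie outside the unit circle, i.e. |z| > 1 for every root.
This is linear in z: 1 + (-0.56) z = 0  =>  z = -1/(-0.56) = 1.785714,  |z| = 1.785714.
Moduli of all roots: 1.7857.
All moduli strictly greater than 1? Yes.
Verdict: Stationary.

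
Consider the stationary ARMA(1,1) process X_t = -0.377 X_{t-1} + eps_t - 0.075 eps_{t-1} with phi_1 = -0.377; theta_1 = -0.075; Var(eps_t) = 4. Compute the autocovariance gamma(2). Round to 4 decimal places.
\gamma(2) = 0.8170

Multiply the model equation by X_{t-k} and take expectations. With theta_0 = psi_0 = 1 and psi_j the MA(infinity) weights, this gives
  gamma(k) - sum_i phi_i gamma(k-i) = c_k,
  c_k = sigma^2 * sum_{j=k..q} theta_j psi_{j-k}   (c_k = 0 for k > q),
using gamma(-m) = gamma(m).
psi-weights needed (psi_j = theta_j + sum_i phi_i psi_{j-i}):
  psi_1 = theta_1 + phi_1 = -0.075 + (-0.377) = -0.452
Right-hand sides:
  c_0 = sigma^2 (1 + theta_1 psi_1) = 4 * (1 + (-0.075)(-0.452)) = 4 * 1.0339 = 4.1356
  c_1 = sigma^2 theta_1 = 4 * (-0.075) = -0.3
  c_2 = 0
Equations for k = 0 and k = 1 (AR order 1):
  gamma(0) = phi_1 gamma(1) + c_0
  gamma(1) = phi_1 gamma(0) + c_1
Substituting the second into the first: gamma(0) (1 - phi_1^2) = c_0 + phi_1 c_1, so
  gamma(0) = (c_0 + phi_1 c_1) / (1 - phi_1^2) = (4.1356 + (-0.377)(-0.3)) / (1 - (-0.377)^2) = 4.2487 / 0.857871 = 4.952609.
  gamma(1) = phi_1 gamma(0) + c_1 = (-0.377)(4.952609) + (-0.3) = -2.167134.
For k = 2 (> q): gamma(2) = phi_1 gamma(1) = (-0.377)(-2.167134) = 0.817009.
Therefore gamma(2) = 0.8170 (to 4 decimal places).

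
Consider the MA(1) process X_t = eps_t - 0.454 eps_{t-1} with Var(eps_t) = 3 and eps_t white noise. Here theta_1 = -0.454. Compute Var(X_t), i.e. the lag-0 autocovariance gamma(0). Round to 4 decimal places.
\gamma(0) = 3.6183

For an MA(q) process X_t = eps_t + sum_i theta_i eps_{t-i} with
Var(eps_t) = sigma^2, the variance is
  gamma(0) = sigma^2 * (1 + sum_i theta_i^2).
  sum_i theta_i^2 = (-0.454)^2 = 0.206116.
  gamma(0) = 3 * (1 + 0.206116) = 3 * 1.206116 = 3.618348, which rounds to 3.6183.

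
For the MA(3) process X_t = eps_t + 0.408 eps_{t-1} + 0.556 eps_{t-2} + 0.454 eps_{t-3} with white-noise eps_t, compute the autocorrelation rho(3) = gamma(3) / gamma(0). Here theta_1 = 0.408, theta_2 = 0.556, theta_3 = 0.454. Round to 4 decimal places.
\rho(3) = 0.2700

For an MA(q) process with theta_0 = 1, the autocovariance is
  gamma(k) = sigma^2 * sum_{i=0..q-k} theta_i * theta_{i+k},
and rho(k) = gamma(k) / gamma(0). Sigma^2 cancels.
  numerator   = (1)*(0.454) = 0.454.
  denominator = (1)^2 + (0.408)^2 + (0.556)^2 + (0.454)^2 = 1.681716.
  rho(3) = 0.454 / 1.681716 = 0.2700.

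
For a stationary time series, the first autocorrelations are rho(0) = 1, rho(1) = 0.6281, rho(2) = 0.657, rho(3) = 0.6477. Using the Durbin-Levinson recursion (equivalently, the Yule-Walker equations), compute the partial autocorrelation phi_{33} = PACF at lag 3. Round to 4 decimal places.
\phi_{33} = 0.2881

The PACF at lag k is phi_{kk}, the last component of the solution
to the Yule-Walker system G_k phi = r_k where
  (G_k)_{ij} = rho(|i - j|), (r_k)_i = rho(i), i,j = 1..k.
Equivalently, Durbin-Levinson gives phi_{kk} iteratively:
  phi_{11} = rho(1)
  phi_{kk} = [rho(k) - sum_{j=1..k-1} phi_{k-1,j} rho(k-j)]
            / [1 - sum_{j=1..k-1} phi_{k-1,j} rho(j)],
  phi_{k,j} = phi_{k-1,j} - phi_{kk} phi_{k-1,k-j},  j = 1..k-1.
Step k = 1:
  phi_11 = rho(1) = 0.6281.
Step k = 2:
  phi_22 = [rho(2) - phi_11 rho(1)] / [1 - phi_11 rho(1)] = [0.657 - (0.6281)(0.6281)] / [1 - (0.6281)(0.6281)]
         = 0.26249039 / 0.60549039 = 0.433517.
  Update: phi_21 = phi_11 - phi_22 phi_11 = 0.6281 - (0.433517)(0.6281) = 0.355808.
Step k = 3:
  phi_33 = [rho(3) - phi_21 rho(2) - phi_22 rho(1)] / [1 - phi_21 rho(1) - phi_22 rho(2)]
    numerator   = 0.6477 - (0.355808)(0.657) - (0.433517)(0.6281) = 0.14164213
    denominator = 1 - (0.355808)(0.6281) - (0.433517)(0.657) = 0.49169634
  phi_33 = 0.14164213 / 0.49169634 = 0.2881.
Therefore phi_{33} = 0.2881.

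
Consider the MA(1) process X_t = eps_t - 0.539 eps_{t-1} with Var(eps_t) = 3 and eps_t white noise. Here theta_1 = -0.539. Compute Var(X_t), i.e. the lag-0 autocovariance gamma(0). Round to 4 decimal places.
\gamma(0) = 3.8716

For an MA(q) process X_t = eps_t + sum_i theta_i eps_{t-i} with
Var(eps_t) = sigma^2, the variance is
  gamma(0) = sigma^2 * (1 + sum_i theta_i^2).
  sum_i theta_i^2 = (-0.539)^2 = 0.290521.
  gamma(0) = 3 * (1 + 0.290521) = 3 * 1.290521 = 3.871563, which rounds to 3.8716.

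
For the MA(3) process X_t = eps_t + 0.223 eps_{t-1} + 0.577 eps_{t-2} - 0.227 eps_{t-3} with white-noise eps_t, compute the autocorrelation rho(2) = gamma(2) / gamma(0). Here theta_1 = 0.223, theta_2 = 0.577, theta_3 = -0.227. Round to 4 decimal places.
\rho(2) = 0.3670

For an MA(q) process with theta_0 = 1, the autocovariance is
  gamma(k) = sigma^2 * sum_{i=0..q-k} theta_i * theta_{i+k},
and rho(k) = gamma(k) / gamma(0). Sigma^2 cancels.
  numerator   = (1)*(0.577) + (0.223)*(-0.227) = 0.526379.
  denominator = (1)^2 + (0.223)^2 + (0.577)^2 + (-0.227)^2 = 1.434187.
  rho(2) = 0.526379 / 1.434187 = 0.3670.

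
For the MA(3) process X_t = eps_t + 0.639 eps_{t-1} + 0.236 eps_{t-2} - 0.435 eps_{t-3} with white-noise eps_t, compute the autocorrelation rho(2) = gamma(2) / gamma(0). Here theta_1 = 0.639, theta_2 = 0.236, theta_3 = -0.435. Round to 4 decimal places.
\rho(2) = -0.0254

For an MA(q) process with theta_0 = 1, the autocovariance is
  gamma(k) = sigma^2 * sum_{i=0..q-k} theta_i * theta_{i+k},
and rho(k) = gamma(k) / gamma(0). Sigma^2 cancels.
  numerator   = (1)*(0.236) + (0.639)*(-0.435) = -0.041965.
  denominator = (1)^2 + (0.639)^2 + (0.236)^2 + (-0.435)^2 = 1.653242.
  rho(2) = -0.041965 / 1.653242 = -0.0254.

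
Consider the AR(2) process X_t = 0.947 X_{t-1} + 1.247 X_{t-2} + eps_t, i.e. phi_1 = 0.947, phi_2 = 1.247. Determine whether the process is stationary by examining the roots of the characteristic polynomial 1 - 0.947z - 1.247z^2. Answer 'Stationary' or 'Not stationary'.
\text{Not stationary}

The AR(p) characteristic polynomial is P(z) = 1 - 0.947z - 1.247z^2.
Stationarity requires all roots to lie outside the unit circle, i.e. |z| > 1 for every root.
Set 1 + (-0.947) z + (-1.247) z^2 = 0, i.e. a z^2 + b z + c = 0 with a = -1.247, b = -0.947, c = 1.
Discriminant D = b^2 - 4ac = (-0.947)^2 - 4*(-1.247)*1 = 0.896809 - (-4.988) = 5.884809.
D >= 0, so the roots are real: z = (-b +/- sqrt(D)) / (2a) = (0.947 +/- 2.425863) / (-2.494).
  z_1 = (0.947 + 2.425863) / (-2.494) = -1.3524,   |z_1| = 1.3524.
  z_2 = (0.947 - 2.425863) / (-2.494) = 0.593,   |z_2| = 0.593.
Moduli of all roots: 1.3524, 0.5930.
All moduli strictly greater than 1? No.
Verdict: Not stationary.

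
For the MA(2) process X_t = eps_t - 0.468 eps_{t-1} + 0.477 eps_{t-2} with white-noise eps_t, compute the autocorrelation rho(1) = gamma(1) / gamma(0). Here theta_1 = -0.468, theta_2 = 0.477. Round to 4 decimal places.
\rho(1) = -0.4779

For an MA(q) process with theta_0 = 1, the autocovariance is
  gamma(k) = sigma^2 * sum_{i=0..q-k} theta_i * theta_{i+k},
and rho(k) = gamma(k) / gamma(0). Sigma^2 cancels.
  numerator   = (1)*(-0.468) + (-0.468)*(0.477) = -0.691236.
  denominator = (1)^2 + (-0.468)^2 + (0.477)^2 = 1.446553.
  rho(1) = -0.691236 / 1.446553 = -0.4779.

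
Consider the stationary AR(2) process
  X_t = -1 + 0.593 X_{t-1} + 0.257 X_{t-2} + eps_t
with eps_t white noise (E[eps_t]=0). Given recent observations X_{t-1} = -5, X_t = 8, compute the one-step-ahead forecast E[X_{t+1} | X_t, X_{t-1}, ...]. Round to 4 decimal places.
E[X_{t+1} \mid \mathcal F_t] = 2.4590

For an AR(p) model X_t = c + sum_i phi_i X_{t-i} + eps_t, the
one-step-ahead conditional mean is
  E[X_{t+1} | X_t, ...] = c + sum_i phi_i X_{t+1-i}.
Substitute known values:
  E[X_{t+1} | ...] = -1 + (0.593) * (8) + (0.257) * (-5)
                   = 2.4590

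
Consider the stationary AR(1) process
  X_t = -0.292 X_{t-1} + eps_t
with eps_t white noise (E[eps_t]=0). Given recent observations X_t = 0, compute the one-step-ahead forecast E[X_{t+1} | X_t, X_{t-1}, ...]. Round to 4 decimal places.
E[X_{t+1} \mid \mathcal F_t] = 0.0000

For an AR(p) model X_t = c + sum_i phi_i X_{t-i} + eps_t, the
one-step-ahead conditional mean is
  E[X_{t+1} | X_t, ...] = c + sum_i phi_i X_{t+1-i}.
Substitute known values:
  E[X_{t+1} | ...] = (-0.292) * (0)
                   = 0.0000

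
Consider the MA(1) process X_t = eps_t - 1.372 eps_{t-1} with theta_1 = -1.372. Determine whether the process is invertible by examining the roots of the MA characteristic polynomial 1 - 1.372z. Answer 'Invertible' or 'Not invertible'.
\text{Not invertible}

The MA(q) characteristic polynomial is P(z) = 1 - 1.372z.
Invertibility requires all roots to lie outside the unit circle, i.e. |z| > 1 for every root.
This is linear in z: 1 + (-1.372) z = 0  =>  z = -1/(-1.372) = 0.728863,  |z| = 0.728863.
Moduli of all roots: 0.7289.
All moduli strictly greater than 1? No.
Verdict: Not invertible.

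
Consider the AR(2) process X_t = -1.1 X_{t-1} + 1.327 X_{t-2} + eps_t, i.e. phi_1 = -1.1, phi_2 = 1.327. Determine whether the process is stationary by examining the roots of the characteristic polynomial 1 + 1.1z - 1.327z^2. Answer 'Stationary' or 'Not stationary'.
\text{Not stationary}

The AR(p) characteristic polynomial is P(z) = 1 + 1.1z - 1.327z^2.
Stationarity requires all roots to lie outside the unit circle, i.e. |z| > 1 for every root.
Set 1 + (1.1) z + (-1.327) z^2 = 0, i.e. a z^2 + b z + c = 0 with a = -1.327, b = 1.1, c = 1.
Discriminant D = b^2 - 4ac = (1.1)^2 - 4*(-1.327)*1 = 1.21 - (-5.308) = 6.518.
D >= 0, so the roots are real: z = (-b +/- sqrt(D)) / (2a) = (-1.1 +/- 2.553037) / (-2.654).
  z_1 = (-1.1 + 2.553037) / (-2.654) = -0.5475,   |z_1| = 0.5475.
  z_2 = (-1.1 - 2.553037) / (-2.654) = 1.3764,   |z_2| = 1.3764.
Moduli of all roots: 0.5475, 1.3764.
All moduli strictly greater than 1? No.
Verdict: Not stationary.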